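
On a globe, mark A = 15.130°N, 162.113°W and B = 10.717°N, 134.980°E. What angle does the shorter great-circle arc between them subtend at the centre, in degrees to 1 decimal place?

61.3°

In radians: φ₁ = 0.2641, φ₂ = 0.1870, Δλ = -62.907° = -1.0979 rad.
cos c = sin φ₁ sin φ₂ + cos φ₁ cos φ₂ cos Δλ = (0.2610)(0.1860) + (0.9653)(0.9826)(0.4554) = 0.48052,
so c = arccos(0.48052) = 1.06955 rad.
So the angular separation is 61.3°.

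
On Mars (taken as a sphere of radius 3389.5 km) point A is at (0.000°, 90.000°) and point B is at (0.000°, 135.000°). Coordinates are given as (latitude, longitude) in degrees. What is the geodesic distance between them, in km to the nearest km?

Let φ₁ = 0.0000 rad, φ₂ = 0.0000 rad, and Δλ = 0.7854 rad.
Haversine: a = sin²(Δφ/2) + cos φ₁ cos φ₂ sin²(Δλ/2) = 0.0000 + (1.0000)(1.0000)(0.1464) = 0.14645.
Central angle c = 2·arcsin(√a) = 0.78540 rad.
Distance = R·c = 3389.5 × 0.7854 ≈ 2662 km.

2662 km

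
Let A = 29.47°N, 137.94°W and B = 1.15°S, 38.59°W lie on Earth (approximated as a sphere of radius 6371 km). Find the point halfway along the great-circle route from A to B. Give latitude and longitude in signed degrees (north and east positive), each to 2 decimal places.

21.24°, -83.61°

The central angle between A and B is δ = 1.7227 rad.
With f = 0.5, the slerp weights are sin((1−f)δ)/sin δ = 0.7675 and sin(fδ)/sin δ = 0.7675.
Weighted sum of the unit vectors: (0.7675)·(-0.6464,-0.5832,0.4920) + (0.7675)·(0.7815,-0.6236,-0.0201) = (0.1037, -0.9263, 0.3622).
Converting back: φ = atan2(z, √(x²+y²)) = 21.24°, λ = atan2(y, x) = -83.61°.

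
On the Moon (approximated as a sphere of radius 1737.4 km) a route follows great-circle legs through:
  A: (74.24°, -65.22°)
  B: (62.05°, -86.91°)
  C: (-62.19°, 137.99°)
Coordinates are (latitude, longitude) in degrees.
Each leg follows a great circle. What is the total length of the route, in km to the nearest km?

5272 km

Leg A→B: central angle 0.2519 rad, distance 437.7 km.
Leg B→C: central angle 2.7825 rad, distance 4834.3 km.
Total: 437.7 + 4834.3 ≈ 5272 km.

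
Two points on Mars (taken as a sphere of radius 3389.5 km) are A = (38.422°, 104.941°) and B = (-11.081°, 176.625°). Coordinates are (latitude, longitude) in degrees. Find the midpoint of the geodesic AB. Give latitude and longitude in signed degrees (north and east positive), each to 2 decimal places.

The central angle between A and B is δ = 1.4483 rad.
With f = 0.5, the slerp weights are sin((1−f)δ)/sin δ = 0.6675 and sin(fδ)/sin δ = 0.6675.
Weighted sum of the unit vectors: (0.6675)·(-0.2020,0.7570,0.6214) + (0.6675)·(-0.9797,0.0578,-0.1922) = (-0.7888, 0.5438, 0.2865).
Converting back: φ = atan2(z, √(x²+y²)) = 16.65°, λ = atan2(y, x) = 145.41°.

16.65°, 145.41°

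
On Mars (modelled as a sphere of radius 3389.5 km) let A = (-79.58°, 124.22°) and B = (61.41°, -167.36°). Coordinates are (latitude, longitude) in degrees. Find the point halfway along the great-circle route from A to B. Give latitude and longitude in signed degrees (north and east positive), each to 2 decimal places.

-10.47°, 175.49°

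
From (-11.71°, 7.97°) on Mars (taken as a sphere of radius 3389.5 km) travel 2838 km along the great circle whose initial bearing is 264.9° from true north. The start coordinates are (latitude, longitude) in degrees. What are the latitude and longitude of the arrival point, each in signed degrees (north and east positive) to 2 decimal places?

-11.57°, -41.08°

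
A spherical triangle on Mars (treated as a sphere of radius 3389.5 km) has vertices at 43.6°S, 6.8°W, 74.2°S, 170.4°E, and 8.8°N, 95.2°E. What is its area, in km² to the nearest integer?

14838366 km²

Side lengths (central angles): a = 1.6493, b = 1.8279, c = 1.0853 rad; semiperimeter s = 2.2813.
By l'Huilier's theorem, tan(E/4) = √[tan(s/2) tan((s−a)/2) tan((s−b)/2) tan((s−c)/2)], giving spherical excess E = 1.2916 rad.
Area = E·R² = 1.2916 × (3389.5)² ≈ 14838366 km².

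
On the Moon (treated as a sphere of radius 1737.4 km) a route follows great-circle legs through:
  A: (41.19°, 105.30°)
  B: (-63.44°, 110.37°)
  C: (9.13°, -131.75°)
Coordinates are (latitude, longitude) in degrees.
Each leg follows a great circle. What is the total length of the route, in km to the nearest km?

6522 km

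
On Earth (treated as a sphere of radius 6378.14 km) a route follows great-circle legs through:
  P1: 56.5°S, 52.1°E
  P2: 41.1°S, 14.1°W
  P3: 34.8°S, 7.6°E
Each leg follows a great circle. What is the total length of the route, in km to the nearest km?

6952 km

Leg P1→P2: central angle 0.7727 rad, distance 4928.5 km.
Leg P2→P3: central angle 0.3172 rad, distance 2023.2 km.
Total: 4928.5 + 2023.2 ≈ 6952 km.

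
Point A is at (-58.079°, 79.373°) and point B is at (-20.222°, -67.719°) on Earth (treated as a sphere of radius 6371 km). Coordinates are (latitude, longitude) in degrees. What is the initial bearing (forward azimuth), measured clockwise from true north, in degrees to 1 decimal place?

210.9°

Δλ = -147.092° = -2.5672 rad.
y = sin Δλ · cos φ₂ = (-0.5433)(0.9384) = -0.5098
x = cos φ₁ sin φ₂ − sin φ₁ cos φ₂ cos Δλ = (0.5287)(-0.3457) − (-0.8488)(0.9384)(-0.8395) = -0.8514
θ = atan2(y, x) = -149.09°; adding 360° gives 210.9°.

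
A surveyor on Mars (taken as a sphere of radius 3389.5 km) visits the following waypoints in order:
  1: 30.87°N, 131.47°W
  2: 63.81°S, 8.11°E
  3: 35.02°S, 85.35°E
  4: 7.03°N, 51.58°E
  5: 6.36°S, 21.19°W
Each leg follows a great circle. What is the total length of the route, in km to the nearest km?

Leg 1→2: central angle 2.4171 rad, distance 8192.7 km.
Leg 2→3: central angle 0.9338 rad, distance 3165.1 km.
Leg 3→4: central angle 0.9205 rad, distance 3120.0 km.
Leg 4→5: central angle 1.2884 rad, distance 4367.2 km.
Total: 8192.7 + 3165.1 + 3120.0 + 4367.2 ≈ 18845 km.

18845 km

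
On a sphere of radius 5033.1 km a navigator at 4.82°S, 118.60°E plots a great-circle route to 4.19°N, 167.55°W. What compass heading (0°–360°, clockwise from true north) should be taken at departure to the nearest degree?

Δλ = 73.850° = 1.2889 rad.
y = sin Δλ · cos φ₂ = (0.9605)(0.9973) = 0.9580
x = cos φ₁ sin φ₂ − sin φ₁ cos φ₂ cos Δλ = (0.9965)(0.0731) − (-0.0840)(0.9973)(0.2782) = 0.0961
θ = atan2(y, x) = 84.27°, so the bearing is 84°.

84°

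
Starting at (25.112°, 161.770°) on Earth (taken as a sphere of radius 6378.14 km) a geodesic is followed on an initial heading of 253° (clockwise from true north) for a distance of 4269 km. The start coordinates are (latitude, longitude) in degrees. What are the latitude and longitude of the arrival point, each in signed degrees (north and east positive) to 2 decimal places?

Angular distance δ = d/R = 4269/6378.14 = 0.66932 rad; initial bearing θ = 4.4157 rad.
sin φ₂ = sin φ₁ cos δ + cos φ₁ sin δ cos θ = (0.4244)(0.7842) + (0.9055)(0.6205)(-0.2924) = 0.1686, so φ₂ = 9.70°.
Δλ = atan2(sin θ sin δ cos φ₁, cos δ − sin φ₁ sin φ₂) = atan2(-0.5373, 0.7127) = -37.010°.
λ₂ = 161.770° − 37.010° = 124.76°.

9.70°, 124.76°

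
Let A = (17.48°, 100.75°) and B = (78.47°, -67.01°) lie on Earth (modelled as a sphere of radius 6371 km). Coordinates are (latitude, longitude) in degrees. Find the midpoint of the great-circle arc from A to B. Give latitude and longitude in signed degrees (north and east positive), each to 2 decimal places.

The central angle between A and B is δ = 1.4626 rad.
With f = 0.5, the slerp weights are sin((1−f)δ)/sin δ = 0.6718 and sin(fδ)/sin δ = 0.6718.
Weighted sum of the unit vectors: (0.6718)·(-0.1779,0.9371,0.3004) + (0.6718)·(0.0781,-0.1840,0.9798) = (-0.0671, 0.5059, 0.8600).
Converting back: φ = atan2(z, √(x²+y²)) = 59.32°, λ = atan2(y, x) = 97.55°.

59.32°, 97.55°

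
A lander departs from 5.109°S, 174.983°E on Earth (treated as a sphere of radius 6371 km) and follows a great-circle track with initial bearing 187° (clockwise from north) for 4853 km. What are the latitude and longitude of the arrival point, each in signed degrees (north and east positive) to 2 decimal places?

-48.31°, 167.72°

Angular distance δ = d/R = 4853/6371 = 0.76173 rad; initial bearing θ = 3.2638 rad.
sin φ₂ = sin φ₁ cos δ + cos φ₁ sin δ cos θ = (-0.0891)(0.7236) + (0.9960)(0.6902)(-0.9925) = -0.7468, so φ₂ = -48.31°.
Δλ = atan2(sin θ sin δ cos φ₁, cos δ − sin φ₁ sin φ₂) = atan2(-0.0838, 0.6571) = -7.265°.
λ₂ = 174.983° − 7.265° = 167.72°.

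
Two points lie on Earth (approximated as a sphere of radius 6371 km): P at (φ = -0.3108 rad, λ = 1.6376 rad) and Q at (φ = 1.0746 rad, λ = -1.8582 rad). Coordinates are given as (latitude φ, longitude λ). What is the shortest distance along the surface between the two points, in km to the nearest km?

Let φ₁ = -0.3108 rad, φ₂ = 1.0746 rad, and Δλ = 2.7874 rad.
Haversine: a = sin²(Δφ/2) + cos φ₁ cos φ₂ sin²(Δλ/2) = 0.4078 + (0.9521)(0.4761)(0.9690) = 0.84704.
Central angle c = 2·arcsin(√a) = 2.33793 rad.
Distance = R·c = 6371 × 2.3379 ≈ 14895 km.

14895 km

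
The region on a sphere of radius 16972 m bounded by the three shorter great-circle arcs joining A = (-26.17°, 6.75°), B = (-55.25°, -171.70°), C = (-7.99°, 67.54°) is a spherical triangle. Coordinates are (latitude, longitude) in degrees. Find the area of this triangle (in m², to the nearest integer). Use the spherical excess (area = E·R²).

Side lengths (central angles): a = 1.7462, b = 1.0529, c = 1.7204 rad; semiperimeter s = 2.2597.
By l'Huilier's theorem, tan(E/4) = √[tan(s/2) tan((s−a)/2) tan((s−b)/2) tan((s−c)/2)], giving spherical excess E = 1.2589 rad.
Area = E·R² = 1.2589 × (16972)² ≈ 362636745 m².

362636745 m²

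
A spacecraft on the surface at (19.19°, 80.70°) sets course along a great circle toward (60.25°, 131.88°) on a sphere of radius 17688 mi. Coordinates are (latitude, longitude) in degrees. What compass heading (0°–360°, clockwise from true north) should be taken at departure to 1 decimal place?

28.3°

Δλ = 51.180° = 0.8933 rad.
y = sin Δλ · cos φ₂ = (0.7791)(0.4962) = 0.3866
x = cos φ₁ sin φ₂ − sin φ₁ cos φ₂ cos Δλ = (0.9444)(0.8682) − (0.3287)(0.4962)(0.6269) = 0.7177
θ = atan2(y, x) = 28.31°, so the bearing is 28.3°.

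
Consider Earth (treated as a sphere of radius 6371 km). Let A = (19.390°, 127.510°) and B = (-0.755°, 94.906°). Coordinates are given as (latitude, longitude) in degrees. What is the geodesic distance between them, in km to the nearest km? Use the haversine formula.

In radians: φ₁ = 0.3384, φ₂ = -0.0132, Δλ = -32.604° = -0.5690 rad.
Haversine: a = sin²(Δφ/2) + cos φ₁ cos φ₂ sin²(Δλ/2) = 0.0306 + (0.9433)(0.9999)(0.0788) = 0.10491.
Central angle c = 2·arcsin(√a) = 0.65968 rad.
Distance = R·c = 6371 × 0.6597 ≈ 4203 km.

4203 km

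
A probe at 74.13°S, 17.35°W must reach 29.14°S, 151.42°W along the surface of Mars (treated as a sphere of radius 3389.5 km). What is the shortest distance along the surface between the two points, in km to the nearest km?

Let φ₁ = -1.2938 rad, φ₂ = -0.5086 rad, and Δλ = -2.3400 rad.
cos c = sin φ₁ sin φ₂ + cos φ₁ cos φ₂ cos Δλ = (-0.9619)(-0.4869) + (0.2735)(0.8734)(-0.6955) = 0.30226,
so c = arccos(0.30226) = 1.26373 rad.
Distance = R·c = 3389.5 × 1.2637 ≈ 4283 km.

4283 km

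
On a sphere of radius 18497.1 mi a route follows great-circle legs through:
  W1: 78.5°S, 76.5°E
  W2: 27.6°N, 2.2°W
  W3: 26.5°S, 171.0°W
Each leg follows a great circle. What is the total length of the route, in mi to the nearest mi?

91932 mi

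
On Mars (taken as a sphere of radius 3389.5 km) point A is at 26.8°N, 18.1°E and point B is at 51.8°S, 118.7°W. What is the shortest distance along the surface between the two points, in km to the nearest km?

Let φ₁ = 0.4677 rad, φ₂ = -0.9041 rad, and Δλ = -2.3876 rad.
cos c = sin φ₁ sin φ₂ + cos φ₁ cos φ₂ cos Δλ = (0.4509)(-0.7859) + (0.8926)(0.6184)(-0.7290) = -0.75670,
so c = arccos(-0.75670) = 2.42905 rad.
Distance = R·c = 3389.5 × 2.4291 ≈ 8233 km.

8233 km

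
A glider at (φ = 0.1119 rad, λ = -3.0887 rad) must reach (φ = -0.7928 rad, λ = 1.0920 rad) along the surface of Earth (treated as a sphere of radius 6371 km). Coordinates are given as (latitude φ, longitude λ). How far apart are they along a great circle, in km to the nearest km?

12862 km

With latitudes φ₁ = 6.411°, φ₂ = -45.424° and longitude difference Δλ = -120.464°:
cos c = sin φ₁ sin φ₂ + cos φ₁ cos φ₂ cos Δλ = (0.1117)(-0.7123) + (0.9937)(0.7019)(-0.5070) = -0.43315,
so c = arccos(-0.43315) = 2.01878 rad.
Distance = R·c = 6371 × 2.0188 ≈ 12862 km.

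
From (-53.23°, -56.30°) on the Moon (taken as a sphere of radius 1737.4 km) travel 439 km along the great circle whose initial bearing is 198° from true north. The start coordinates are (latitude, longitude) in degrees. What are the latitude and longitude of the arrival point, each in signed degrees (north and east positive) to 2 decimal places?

-66.63°, -67.53°

Angular distance δ = d/R = 439/1737.4 = 0.25268 rad; initial bearing θ = 3.4558 rad.
sin φ₂ = sin φ₁ cos δ + cos φ₁ sin δ cos θ = (-0.8010)(0.9682) + (0.5986)(0.2500)(-0.9511) = -0.9179, so φ₂ = -66.63°.
Δλ = atan2(sin θ sin δ cos φ₁, cos δ − sin φ₁ sin φ₂) = atan2(-0.0462, 0.2329) = -11.229°.
λ₂ = -56.300° − 11.229° = -67.53°.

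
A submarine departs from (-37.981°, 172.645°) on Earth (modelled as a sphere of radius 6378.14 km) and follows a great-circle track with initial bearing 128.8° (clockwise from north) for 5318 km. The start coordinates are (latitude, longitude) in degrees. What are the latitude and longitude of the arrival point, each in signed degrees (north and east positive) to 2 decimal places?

-51.20°, -120.29°

Angular distance δ = d/R = 5318/6378.14 = 0.83379 rad; initial bearing θ = 2.2480 rad.
sin φ₂ = sin φ₁ cos δ + cos φ₁ sin δ cos θ = (-0.6154)(0.6721) + (0.7882)(0.7405)(-0.6266) = -0.7793, so φ₂ = -51.20°.
Δλ = atan2(sin θ sin δ cos φ₁, cos δ − sin φ₁ sin φ₂) = atan2(0.4549, 0.1925) = 67.064°.
λ₂ = 172.645° + 67.064° = 239.71° → -120.29° after wrapping to (−180°, 180°].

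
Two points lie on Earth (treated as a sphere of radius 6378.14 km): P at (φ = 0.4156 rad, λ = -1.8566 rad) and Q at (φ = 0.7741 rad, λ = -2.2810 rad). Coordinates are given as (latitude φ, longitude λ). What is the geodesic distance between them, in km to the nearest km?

With latitudes φ₁ = 23.812°, φ₂ = 44.353° and longitude difference Δλ = -24.316°:
cos c = sin φ₁ sin φ₂ + cos φ₁ cos φ₂ cos Δλ = (0.4037)(0.6991) + (0.9149)(0.7151)(0.9113) = 0.87839,
so c = arccos(0.87839) = 0.49832 rad.
Distance = R·c = 6378.14 × 0.4983 ≈ 3178 km.

3178 km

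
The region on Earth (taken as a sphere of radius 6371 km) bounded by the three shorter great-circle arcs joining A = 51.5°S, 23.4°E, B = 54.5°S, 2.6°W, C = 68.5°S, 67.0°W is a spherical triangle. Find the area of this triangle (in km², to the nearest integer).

2567012 km²

Side lengths (central angles): a = 0.5559, b = 0.7575, c = 0.2764 rad; semiperimeter s = 0.7949.
By l'Huilier's theorem, tan(E/4) = √[tan(s/2) tan((s−a)/2) tan((s−b)/2) tan((s−c)/2)], giving spherical excess E = 0.0632 rad.
Area = E·R² = 0.0632 × (6371)² ≈ 2567012 km².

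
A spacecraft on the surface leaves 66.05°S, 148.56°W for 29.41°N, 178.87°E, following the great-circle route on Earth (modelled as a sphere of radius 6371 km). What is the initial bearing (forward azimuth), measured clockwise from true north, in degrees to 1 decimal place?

331.7°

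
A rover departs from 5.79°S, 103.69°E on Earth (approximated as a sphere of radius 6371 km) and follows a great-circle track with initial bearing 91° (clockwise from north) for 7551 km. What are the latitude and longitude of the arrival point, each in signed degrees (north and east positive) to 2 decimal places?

-3.10°, 171.78°

Angular distance δ = d/R = 7551/6371 = 1.18521 rad; initial bearing θ = 1.5882 rad.
sin φ₂ = sin φ₁ cos δ + cos φ₁ sin δ cos θ = (-0.1009)(0.3761) + (0.9949)(0.9266)(-0.0175) = -0.0540, so φ₂ = -3.10°.
Δλ = atan2(sin θ sin δ cos φ₁, cos δ − sin φ₁ sin φ₂) = atan2(0.9217, 0.3706) = 68.093°.
λ₂ = 103.690° + 68.093° = 171.78°.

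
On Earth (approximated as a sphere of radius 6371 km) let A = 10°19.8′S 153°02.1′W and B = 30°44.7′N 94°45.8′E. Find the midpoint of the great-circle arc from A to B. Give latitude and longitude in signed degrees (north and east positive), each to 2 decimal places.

17.81°, 156.60°

The central angle between A and B is δ = 1.9945 rad.
With f = 0.5, the slerp weights are sin((1−f)δ)/sin δ = 0.9215 and sin(fδ)/sin δ = 0.9215.
Weighted sum of the unit vectors: (0.9215)·(-0.8768,-0.4461,-0.1793) + (0.9215)·(-0.0714,0.8565,0.5112) = (-0.8738, 0.3782, 0.3058).
Converting back: φ = atan2(z, √(x²+y²)) = 17.81°, λ = atan2(y, x) = 156.60°.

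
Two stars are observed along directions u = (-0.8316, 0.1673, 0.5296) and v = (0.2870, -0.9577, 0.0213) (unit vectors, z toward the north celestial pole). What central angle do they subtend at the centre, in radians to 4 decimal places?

1.9688 rad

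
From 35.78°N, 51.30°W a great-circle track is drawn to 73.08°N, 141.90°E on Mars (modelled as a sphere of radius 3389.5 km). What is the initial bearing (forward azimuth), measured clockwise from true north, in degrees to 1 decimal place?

356.0°

With φ₁ = 0.6245, φ₂ = 1.2755, Δλ = -2.9112 rad, the forward-azimuth formula gives
θ = atan2( sin Δλ cos φ₂ , cos φ₁ sin φ₂ − sin φ₁ cos φ₂ cos Δλ ) = atan2(-0.0665, 0.9418) = -4.04°.
Adding 360° brings this into [0°, 360°): 356.0°.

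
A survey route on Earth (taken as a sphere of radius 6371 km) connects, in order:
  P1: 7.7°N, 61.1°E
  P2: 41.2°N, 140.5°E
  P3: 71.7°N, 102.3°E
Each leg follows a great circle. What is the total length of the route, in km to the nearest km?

Leg P1→P2: central angle 1.3434 rad, distance 8559.0 km.
Leg P2→P3: central angle 0.6249 rad, distance 3981.1 km.
Total: 8559.0 + 3981.1 ≈ 12540 km.

12540 km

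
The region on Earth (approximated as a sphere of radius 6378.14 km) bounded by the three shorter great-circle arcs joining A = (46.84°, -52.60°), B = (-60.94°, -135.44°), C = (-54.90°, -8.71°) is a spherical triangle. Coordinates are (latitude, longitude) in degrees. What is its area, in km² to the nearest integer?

Side lengths (central angles): a = 0.9907, b = 1.8895, c = 2.2096 rad; semiperimeter s = 2.5449.
By l'Huilier's theorem, tan(E/4) = √[tan(s/2) tan((s−a)/2) tan((s−b)/2) tan((s−c)/2)], giving spherical excess E = 1.6208 rad.
Area = E·R² = 1.6208 × (6378.14)² ≈ 65936080 km².

65936080 km²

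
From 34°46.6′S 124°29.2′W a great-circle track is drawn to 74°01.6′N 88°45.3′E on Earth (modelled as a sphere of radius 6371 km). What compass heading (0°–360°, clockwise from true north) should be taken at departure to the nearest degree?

347°

With φ₁ = -0.6070, φ₂ = 1.2920, Δλ = -2.5614 rad, the forward-azimuth formula gives
θ = atan2( sin Δλ cos φ₂ , cos φ₁ sin φ₂ − sin φ₁ cos φ₂ cos Δλ ) = atan2(-0.1509, 0.6584) = -12.90°.
Adding 360° brings this into [0°, 360°): 347°.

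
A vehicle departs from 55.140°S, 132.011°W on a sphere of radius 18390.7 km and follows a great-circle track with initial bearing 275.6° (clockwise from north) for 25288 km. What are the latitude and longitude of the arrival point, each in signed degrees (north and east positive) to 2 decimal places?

-6.02°, 148.99°

Angular distance δ = d/R = 25288/18390.7 = 1.37504 rad; initial bearing θ = 4.8101 rad.
sin φ₂ = sin φ₁ cos δ + cos φ₁ sin δ cos θ = (-0.8206)(0.1945) + (0.5716)(0.9809)(0.0976) = -0.1049, so φ₂ = -6.02°.
Δλ = atan2(sin θ sin δ cos φ₁, cos δ − sin φ₁ sin φ₂) = atan2(-0.5580, 0.1084) = -79.002°.
λ₂ = -132.011° − 79.002° = -211.01° → 148.99° after wrapping to (−180°, 180°].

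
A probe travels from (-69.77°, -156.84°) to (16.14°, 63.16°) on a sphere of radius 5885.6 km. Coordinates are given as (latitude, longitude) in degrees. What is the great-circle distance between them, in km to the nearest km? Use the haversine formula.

In radians: φ₁ = -1.2177, φ₂ = 0.2817, Δλ = -140.000° = -2.4435 rad.
Haversine: a = sin²(Δφ/2) + cos φ₁ cos φ₂ sin²(Δλ/2) = 0.4643 + (0.3458)(0.9606)(0.8830) = 0.75764.
Central angle c = 2·arcsin(√a) = 2.11214 rad.
Distance = R·c = 5885.6 × 2.1121 ≈ 12431 km.

12431 km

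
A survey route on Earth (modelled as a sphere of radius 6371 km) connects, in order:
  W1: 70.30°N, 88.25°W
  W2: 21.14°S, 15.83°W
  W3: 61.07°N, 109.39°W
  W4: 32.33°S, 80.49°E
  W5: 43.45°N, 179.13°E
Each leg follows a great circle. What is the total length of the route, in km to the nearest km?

53617 km

Leg W1→W2: central angle 1.8179 rad, distance 11581.7 km.
Leg W2→W3: central angle 1.9216 rad, distance 12242.6 km.
Leg W3→W4: central angle 2.6275 rad, distance 16739.9 km.
Leg W4→W5: central angle 2.0487 rad, distance 13052.4 km.
Total: 11581.7 + 12242.6 + 16739.9 + 13052.4 ≈ 53617 km.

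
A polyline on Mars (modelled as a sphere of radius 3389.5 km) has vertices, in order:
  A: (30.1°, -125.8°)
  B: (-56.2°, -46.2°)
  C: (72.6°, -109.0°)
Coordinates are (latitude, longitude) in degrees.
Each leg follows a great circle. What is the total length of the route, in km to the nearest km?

Leg A→B: central angle 1.9070 rad, distance 6463.6 km.
Leg B→C: central angle 2.3702 rad, distance 8033.7 km.
Total: 6463.6 + 8033.7 ≈ 14497 km.

14497 km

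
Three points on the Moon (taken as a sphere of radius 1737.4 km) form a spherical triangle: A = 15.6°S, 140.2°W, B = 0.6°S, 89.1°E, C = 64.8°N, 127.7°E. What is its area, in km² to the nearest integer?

Side lengths (central angles): a = 1.2416, b = 1.8321, c = 2.2462 rad; semiperimeter s = 2.6600.
By l'Huilier's theorem, tan(E/4) = √[tan(s/2) tan((s−a)/2) tan((s−b)/2) tan((s−c)/2)], giving spherical excess E = 2.0651 rad.
Area = E·R² = 2.0651 × (1737.4)² ≈ 6233518 km².

6233518 km²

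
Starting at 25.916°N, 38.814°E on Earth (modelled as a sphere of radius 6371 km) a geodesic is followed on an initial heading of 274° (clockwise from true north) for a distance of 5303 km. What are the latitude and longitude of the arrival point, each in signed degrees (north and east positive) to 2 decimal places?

19.91°, -12.87°

Angular distance δ = d/R = 5303/6371 = 0.83237 rad; initial bearing θ = 4.7822 rad.
sin φ₂ = sin φ₁ cos δ + cos φ₁ sin δ cos θ = (0.4371)(0.6731) + (0.8994)(0.7395)(0.0698) = 0.3406, so φ₂ = 19.91°.
Δλ = atan2(sin θ sin δ cos φ₁, cos δ − sin φ₁ sin φ₂) = atan2(-0.6635, 0.5243) = -51.687°.
λ₂ = 38.814° − 51.687° = -12.87°.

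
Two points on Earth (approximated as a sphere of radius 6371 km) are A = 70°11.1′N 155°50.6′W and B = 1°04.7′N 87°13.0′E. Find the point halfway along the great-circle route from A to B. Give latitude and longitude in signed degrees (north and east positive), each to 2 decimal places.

46.88°, 106.87°

The central angle between A and B is δ = 1.7071 rad.
With f = 0.5, the slerp weights are sin((1−f)δ)/sin δ = 0.7607 and sin(fδ)/sin δ = 0.7607.
Weighted sum of the unit vectors: (0.7607)·(-0.3093,-0.1387,0.9408) + (0.7607)·(0.0486,0.9986,0.0188) = (-0.1983, 0.6541, 0.7299).
Converting back: φ = atan2(z, √(x²+y²)) = 46.88°, λ = atan2(y, x) = 106.87°.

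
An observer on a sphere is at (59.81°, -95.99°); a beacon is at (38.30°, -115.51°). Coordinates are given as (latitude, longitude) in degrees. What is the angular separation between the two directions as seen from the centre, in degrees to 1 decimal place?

With latitudes φ₁ = 59.810°, φ₂ = 38.300° and longitude difference Δλ = -19.520°:
Haversine: a = sin²(Δφ/2) + cos φ₁ cos φ₂ sin²(Δλ/2) = 0.0348 + (0.5029)(0.7848)(0.0287) = 0.04616.
Central angle c = 2·arcsin(√a) = 0.43309 rad.
So the angular separation is 24.8°.

24.8°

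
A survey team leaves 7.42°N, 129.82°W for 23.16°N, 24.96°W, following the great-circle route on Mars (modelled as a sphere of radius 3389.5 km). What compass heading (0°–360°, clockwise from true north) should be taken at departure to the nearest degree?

65°

With φ₁ = 0.1295, φ₂ = 0.4042, Δλ = 1.8302 rad, the forward-azimuth formula gives
θ = atan2( sin Δλ cos φ₂ , cos φ₁ sin φ₂ − sin φ₁ cos φ₂ cos Δλ ) = atan2(0.8887, 0.4205) = 64.68°.
So the initial bearing is 65°.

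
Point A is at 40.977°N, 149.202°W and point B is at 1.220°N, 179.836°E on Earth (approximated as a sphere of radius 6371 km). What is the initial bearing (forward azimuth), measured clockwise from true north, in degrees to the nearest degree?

223°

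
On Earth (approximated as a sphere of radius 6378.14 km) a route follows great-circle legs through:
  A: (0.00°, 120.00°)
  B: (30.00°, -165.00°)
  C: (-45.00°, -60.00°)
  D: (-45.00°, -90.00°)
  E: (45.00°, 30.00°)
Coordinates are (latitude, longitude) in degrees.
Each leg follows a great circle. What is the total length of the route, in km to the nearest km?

Leg A→B: central angle 1.3447 rad, distance 8576.9 km.
Leg B→C: central angle 2.1084 rad, distance 13447.4 km.
Leg C→D: central angle 0.3681 rad, distance 2347.8 km.
Leg D→E: central angle 2.4189 rad, distance 15427.8 km.
Total: 8576.9 + 13447.4 + 2347.8 + 15427.8 ≈ 39800 km.

39800 km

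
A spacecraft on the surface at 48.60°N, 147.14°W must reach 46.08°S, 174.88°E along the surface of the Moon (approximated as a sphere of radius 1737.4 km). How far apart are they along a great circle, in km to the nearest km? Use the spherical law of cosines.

Let φ₁ = 0.8482 rad, φ₂ = -0.8042 rad, and Δλ = -0.6629 rad.
cos c = sin φ₁ sin φ₂ + cos φ₁ cos φ₂ cos Δλ = (0.7501)(-0.7203) + (0.6613)(0.6937)(0.7882) = -0.17874,
so c = arccos(-0.17874) = 1.75050 rad.
Distance = R·c = 1737.4 × 1.7505 ≈ 3041 km.

3041 km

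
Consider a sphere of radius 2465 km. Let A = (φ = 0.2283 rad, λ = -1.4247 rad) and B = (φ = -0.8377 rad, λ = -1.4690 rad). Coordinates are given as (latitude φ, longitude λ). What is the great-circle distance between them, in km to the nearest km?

2629 km

With latitudes φ₁ = 13.081°, φ₂ = -47.997° and longitude difference Δλ = -2.538°:
cos c = sin φ₁ sin φ₂ + cos φ₁ cos φ₂ cos Δλ = (0.2263)(-0.7431) + (0.9741)(0.6692)(0.9990) = 0.48299,
so c = arccos(0.48299) = 1.06673 rad.
Distance = R·c = 2465 × 1.0667 ≈ 2629 km.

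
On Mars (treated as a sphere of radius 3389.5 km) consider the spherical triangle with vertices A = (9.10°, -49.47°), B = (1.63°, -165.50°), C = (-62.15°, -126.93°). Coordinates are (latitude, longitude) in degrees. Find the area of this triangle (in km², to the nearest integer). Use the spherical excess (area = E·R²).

17663282 km²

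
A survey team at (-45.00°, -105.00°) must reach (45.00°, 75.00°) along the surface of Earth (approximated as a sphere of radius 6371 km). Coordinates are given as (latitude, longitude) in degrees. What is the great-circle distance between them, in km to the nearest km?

In radians: φ₁ = -0.7854, φ₂ = 0.7854, Δλ = -180.000° = -3.1416 rad.
cos c = sin φ₁ sin φ₂ + cos φ₁ cos φ₂ cos Δλ = (-0.7071)(0.7071) + (0.7071)(0.7071)(-1.0000) = -1.00000,
so c = arccos(-1.00000) = 3.14159 rad.
Distance = R·c = 6371 × 3.1416 ≈ 20015 km.

20015 km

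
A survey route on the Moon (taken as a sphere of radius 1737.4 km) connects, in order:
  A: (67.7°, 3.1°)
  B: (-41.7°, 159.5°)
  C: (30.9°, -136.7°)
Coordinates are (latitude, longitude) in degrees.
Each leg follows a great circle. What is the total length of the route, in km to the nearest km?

7412 km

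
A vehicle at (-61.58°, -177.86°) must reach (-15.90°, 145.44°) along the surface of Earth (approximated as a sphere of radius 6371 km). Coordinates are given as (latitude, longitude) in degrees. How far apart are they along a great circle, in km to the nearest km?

5844 km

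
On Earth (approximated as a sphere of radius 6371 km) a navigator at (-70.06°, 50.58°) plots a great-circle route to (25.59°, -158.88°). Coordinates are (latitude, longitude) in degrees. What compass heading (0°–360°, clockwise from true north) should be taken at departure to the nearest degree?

With φ₁ = -1.2228, φ₂ = 0.4466, Δλ = 2.6274 rad, the forward-azimuth formula gives
θ = atan2( sin Δλ cos φ₂ , cos φ₁ sin φ₂ − sin φ₁ cos φ₂ cos Δλ ) = atan2(0.4436, -0.5909) = 143.11°.
So the initial bearing is 143°.

143°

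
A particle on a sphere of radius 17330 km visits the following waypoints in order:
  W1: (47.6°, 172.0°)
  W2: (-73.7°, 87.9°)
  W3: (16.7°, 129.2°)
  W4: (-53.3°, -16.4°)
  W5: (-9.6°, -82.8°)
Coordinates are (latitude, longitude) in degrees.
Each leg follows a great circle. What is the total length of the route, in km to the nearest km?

130291 km

Leg W1→W2: central angle 2.3313 rad, distance 40402.2 km.
Leg W2→W3: central angle 1.6447 rad, distance 28502.9 km.
Leg W3→W4: central angle 2.3500 rad, distance 40725.4 km.
Leg W4→W5: central angle 1.1922 rad, distance 20660.8 km.
Total: 40402.2 + 28502.9 + 40725.4 + 20660.8 ≈ 130291 km.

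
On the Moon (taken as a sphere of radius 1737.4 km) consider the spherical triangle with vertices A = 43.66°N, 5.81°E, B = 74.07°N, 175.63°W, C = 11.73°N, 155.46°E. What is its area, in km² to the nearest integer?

1780076 km²

Side lengths (central angles): a = 1.1255, b = 2.0611, c = 1.0867 rad; semiperimeter s = 2.1367.
By l'Huilier's theorem, tan(E/4) = √[tan(s/2) tan((s−a)/2) tan((s−b)/2) tan((s−c)/2)], giving spherical excess E = 0.5897 rad.
Area = E·R² = 0.5897 × (1737.4)² ≈ 1780076 km².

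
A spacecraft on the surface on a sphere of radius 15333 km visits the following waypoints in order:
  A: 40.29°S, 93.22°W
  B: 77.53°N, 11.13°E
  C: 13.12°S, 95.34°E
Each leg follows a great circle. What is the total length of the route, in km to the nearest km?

Leg A→B: central angle 2.3080 rad, distance 35388.6 km.
Leg B→C: central angle 1.7726 rad, distance 27179.0 km.
Total: 35388.6 + 27179.0 ≈ 62568 km.

62568 km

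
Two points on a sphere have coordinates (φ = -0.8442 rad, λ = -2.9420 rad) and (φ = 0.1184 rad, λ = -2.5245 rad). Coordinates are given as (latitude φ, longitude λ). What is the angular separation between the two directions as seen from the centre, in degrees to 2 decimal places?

In radians: φ₁ = -0.8442, φ₂ = 0.1184, Δλ = 23.921° = 0.4175 rad.
cos c = sin φ₁ sin φ₂ + cos φ₁ cos φ₂ cos Δλ = (-0.7474)(0.1181) + (0.6643)(0.9930)(0.9141) = 0.51473,
so c = arccos(0.51473) = 1.03011 rad.
So the angular separation is 59.02°.

59.02°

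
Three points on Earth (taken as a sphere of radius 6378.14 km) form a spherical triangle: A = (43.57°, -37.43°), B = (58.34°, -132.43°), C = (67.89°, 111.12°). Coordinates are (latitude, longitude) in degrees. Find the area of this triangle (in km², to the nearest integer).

17875371 km²

Side lengths (central angles): a = 0.7946, b = 1.1528, c = 0.9842 rad; semiperimeter s = 1.4658.
By l'Huilier's theorem, tan(E/4) = √[tan(s/2) tan((s−a)/2) tan((s−b)/2) tan((s−c)/2)], giving spherical excess E = 0.4394 rad.
Area = E·R² = 0.4394 × (6378.14)² ≈ 17875371 km².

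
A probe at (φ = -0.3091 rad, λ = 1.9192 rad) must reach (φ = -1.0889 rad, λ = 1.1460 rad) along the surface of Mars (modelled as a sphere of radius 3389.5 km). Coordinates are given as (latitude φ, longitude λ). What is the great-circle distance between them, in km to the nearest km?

Let φ₁ = -0.3091 rad, φ₂ = -1.0889 rad, and Δλ = -0.7732 rad.
cos c = sin φ₁ sin φ₂ + cos φ₁ cos φ₂ cos Δλ = (-0.3042)(-0.8861) + (0.9526)(0.4635)(0.7157) = 0.58553,
so c = arccos(0.58553) = 0.94527 rad.
Distance = R·c = 3389.5 × 0.9453 ≈ 3204 km.

3204 km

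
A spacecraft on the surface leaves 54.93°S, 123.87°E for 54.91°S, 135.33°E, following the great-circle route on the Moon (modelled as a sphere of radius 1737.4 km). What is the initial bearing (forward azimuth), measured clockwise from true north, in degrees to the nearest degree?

95°

Δλ = 11.460° = 0.2000 rad.
y = sin Δλ · cos φ₂ = (0.1987)(0.5749) = 0.1142
x = cos φ₁ sin φ₂ − sin φ₁ cos φ₂ cos Δλ = (0.5746)(-0.8183) − (-0.8185)(0.5749)(0.9801) = -0.0090
θ = atan2(y, x) = 94.52°, so the bearing is 95°.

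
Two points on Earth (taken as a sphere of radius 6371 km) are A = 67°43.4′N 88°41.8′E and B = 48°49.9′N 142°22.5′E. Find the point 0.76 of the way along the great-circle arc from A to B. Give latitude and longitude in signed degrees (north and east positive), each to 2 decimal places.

54.99°, 134.65°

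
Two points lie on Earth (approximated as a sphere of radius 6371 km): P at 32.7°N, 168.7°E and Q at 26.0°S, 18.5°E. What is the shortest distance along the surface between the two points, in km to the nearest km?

17043 km

Let φ₁ = 0.5707 rad, φ₂ = -0.4538 rad, and Δλ = -2.6215 rad.
cos c = sin φ₁ sin φ₂ + cos φ₁ cos φ₂ cos Δλ = (0.5402)(-0.4384) + (0.8415)(0.8988)(-0.8678) = -0.89316,
so c = arccos(-0.89316) = 2.67511 rad.
Distance = R·c = 6371 × 2.6751 ≈ 17043 km.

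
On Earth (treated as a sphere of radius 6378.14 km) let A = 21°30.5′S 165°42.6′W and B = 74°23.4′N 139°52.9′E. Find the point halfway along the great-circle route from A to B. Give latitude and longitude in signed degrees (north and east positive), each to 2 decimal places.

28.28°, -177.09°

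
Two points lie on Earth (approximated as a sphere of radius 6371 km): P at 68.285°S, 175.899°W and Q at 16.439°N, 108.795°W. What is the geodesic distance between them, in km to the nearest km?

With latitudes φ₁ = -68.285°, φ₂ = 16.439° and longitude difference Δλ = 67.104°:
Haversine: a = sin²(Δφ/2) + cos φ₁ cos φ₂ sin²(Δλ/2) = 0.4540 + (0.3700)(0.9591)(0.3055) = 0.56242.
Central angle c = 2·arcsin(√a) = 1.69597 rad.
Distance = R·c = 6371 × 1.6960 ≈ 10805 km.

10805 km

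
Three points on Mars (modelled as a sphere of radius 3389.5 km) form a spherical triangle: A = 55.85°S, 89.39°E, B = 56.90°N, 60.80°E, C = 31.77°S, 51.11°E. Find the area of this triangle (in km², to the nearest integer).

6224256 km²

Side lengths (central angles): a = 1.5542, b = 0.6260, c = 2.0088 rad; semiperimeter s = 2.0945.
By l'Huilier's theorem, tan(E/4) = √[tan(s/2) tan((s−a)/2) tan((s−b)/2) tan((s−c)/2)], giving spherical excess E = 0.5418 rad.
Area = E·R² = 0.5418 × (3389.5)² ≈ 6224256 km².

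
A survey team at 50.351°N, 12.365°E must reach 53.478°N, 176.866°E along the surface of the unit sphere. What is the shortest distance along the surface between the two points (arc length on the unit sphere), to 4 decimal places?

1.3152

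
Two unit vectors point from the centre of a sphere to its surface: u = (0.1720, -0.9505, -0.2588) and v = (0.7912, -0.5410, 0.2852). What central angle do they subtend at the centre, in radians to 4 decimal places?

u·v = 0.5765; |u| = 1.0000, |v| = 1.0000.
cos θ = (u·v)/(|u||v|) = 0.5765, so θ = 0.9564 rad.

0.9564 rad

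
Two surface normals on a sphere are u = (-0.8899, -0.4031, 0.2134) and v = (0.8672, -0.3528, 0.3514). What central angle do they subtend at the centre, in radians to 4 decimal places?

u·v = -0.5545; |u| = 1.0000, |v| = 1.0000.
cos θ = (u·v)/(|u||v|) = -0.5545, so θ = 2.1586 rad.

2.1586 rad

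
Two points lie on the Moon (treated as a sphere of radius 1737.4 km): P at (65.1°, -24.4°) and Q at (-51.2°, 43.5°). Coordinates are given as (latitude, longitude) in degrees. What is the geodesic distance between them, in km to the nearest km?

3864 km

Let φ₁ = 1.1362 rad, φ₂ = -0.8936 rad, and Δλ = 1.1851 rad.
cos c = sin φ₁ sin φ₂ + cos φ₁ cos φ₂ cos Δλ = (0.9070)(-0.7793) + (0.4210)(0.6266)(0.3762) = -0.60764,
so c = arccos(-0.60764) = 2.22388 rad.
Distance = R·c = 1737.4 × 2.2239 ≈ 3864 km.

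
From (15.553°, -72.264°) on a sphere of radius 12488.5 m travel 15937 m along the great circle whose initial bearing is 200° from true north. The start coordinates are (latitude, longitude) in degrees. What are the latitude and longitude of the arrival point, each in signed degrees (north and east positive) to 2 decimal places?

-52.04°, -104.41°

Angular distance δ = d/R = 15937/12488.5 = 1.27613 rad; initial bearing θ = 3.4907 rad.
sin φ₂ = sin φ₁ cos δ + cos φ₁ sin δ cos θ = (0.2681)(0.2904) + (0.9634)(0.9569)(-0.9397) = -0.7884, so φ₂ = -52.04°.
Δλ = atan2(sin θ sin δ cos φ₁, cos δ − sin φ₁ sin φ₂) = atan2(-0.3153, 0.5018) = -32.142°.
λ₂ = -72.264° − 32.142° = -104.41°.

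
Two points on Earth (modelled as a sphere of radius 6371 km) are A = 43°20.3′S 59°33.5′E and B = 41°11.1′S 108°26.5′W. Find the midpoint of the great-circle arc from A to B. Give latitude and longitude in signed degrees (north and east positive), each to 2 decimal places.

Central angle δ = 1.6544 rad. Interpolating on the sphere with fraction f = 0.5:
P = [sin((1−f)δ)·A + sin(fδ)·B] / sin δ = 0.7386·A + 0.7386·B in Cartesian coordinates,
giving P = (0.0963, -0.0642, -0.9933), i.e. latitude -83.35°, longitude -33.67°.

-83.35°, -33.67°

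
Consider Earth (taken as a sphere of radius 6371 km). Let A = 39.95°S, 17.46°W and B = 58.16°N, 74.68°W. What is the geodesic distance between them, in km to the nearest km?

12127 km

With latitudes φ₁ = -39.950°, φ₂ = 58.160° and longitude difference Δλ = -57.220°:
Haversine: a = sin²(Δφ/2) + cos φ₁ cos φ₂ sin²(Δλ/2) = 0.5705 + (0.7666)(0.5275)(0.2293) = 0.66327.
Central angle c = 2·arcsin(√a) = 1.90343 rad.
Distance = R·c = 6371 × 1.9034 ≈ 12127 km.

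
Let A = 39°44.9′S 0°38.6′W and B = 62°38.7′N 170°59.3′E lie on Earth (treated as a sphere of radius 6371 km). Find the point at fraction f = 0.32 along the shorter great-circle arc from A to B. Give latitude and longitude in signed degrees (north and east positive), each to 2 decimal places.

The central angle between A and B is δ = 2.7324 rad.
With f = 0.32, the slerp weights are sin((1−f)δ)/sin δ = 2.4105 and sin(fδ)/sin δ = 1.9282.
Weighted sum of the unit vectors: (2.4105)·(0.7688,-0.0086,-0.6394) + (1.9282)·(-0.4538,0.0720,0.8882) = (0.9781, 0.1180, 0.1713).
Converting back: φ = atan2(z, √(x²+y²)) = 9.86°, λ = atan2(y, x) = 6.88°.

9.86°, 6.88°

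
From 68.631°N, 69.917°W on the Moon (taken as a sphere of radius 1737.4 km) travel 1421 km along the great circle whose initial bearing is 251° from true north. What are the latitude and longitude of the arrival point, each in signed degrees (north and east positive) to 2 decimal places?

Angular distance δ = d/R = 1421/1737.4 = 0.81789 rad; initial bearing θ = 4.3808 rad.
sin φ₂ = sin φ₁ cos δ + cos φ₁ sin δ cos θ = (0.9313)(0.6838) + (0.3644)(0.7297)(-0.3256) = 0.5502, so φ₂ = 33.38°.
Δλ = atan2(sin θ sin δ cos φ₁, cos δ − sin φ₁ sin φ₂) = atan2(-0.2514, 0.1714) = -55.715°.
λ₂ = -69.917° − 55.715° = -125.63°.

33.38°, -125.63°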